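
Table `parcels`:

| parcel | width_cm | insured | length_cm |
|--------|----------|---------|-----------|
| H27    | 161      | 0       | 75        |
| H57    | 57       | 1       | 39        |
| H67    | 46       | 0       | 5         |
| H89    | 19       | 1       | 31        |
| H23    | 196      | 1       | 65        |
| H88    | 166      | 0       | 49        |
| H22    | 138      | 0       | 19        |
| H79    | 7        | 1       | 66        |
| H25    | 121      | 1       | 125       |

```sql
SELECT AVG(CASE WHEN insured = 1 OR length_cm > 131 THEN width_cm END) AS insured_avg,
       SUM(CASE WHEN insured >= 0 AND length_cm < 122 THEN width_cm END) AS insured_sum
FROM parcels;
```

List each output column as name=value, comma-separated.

insured_avg=80, insured_sum=790

[insured_avg: insured = 1 OR length_cm > 131]
parcel=H27: ✗
parcel=H57: ✓ → 57
parcel=H67: ✗
parcel=H89: ✓ → 19
parcel=H23: ✓ → 196
parcel=H88: ✗
parcel=H22: ✗
parcel=H79: ✓ → 7
parcel=H25: ✓ → 121
insured_avg = (57 + 19 + 196 + 7 + 121) / 5 = 80
—
[insured_sum: insured >= 0 AND length_cm < 122]
parcel=H27: ✓ → 161
parcel=H57: ✓ → 57
parcel=H67: ✓ → 46
parcel=H89: ✓ → 19
parcel=H23: ✓ → 196
parcel=H88: ✓ → 166
parcel=H22: ✓ → 138
parcel=H79: ✓ → 7
parcel=H25: ✗
insured_sum = 161 + 57 + 46 + 19 + 196 + 166 + 138 + 7 = 790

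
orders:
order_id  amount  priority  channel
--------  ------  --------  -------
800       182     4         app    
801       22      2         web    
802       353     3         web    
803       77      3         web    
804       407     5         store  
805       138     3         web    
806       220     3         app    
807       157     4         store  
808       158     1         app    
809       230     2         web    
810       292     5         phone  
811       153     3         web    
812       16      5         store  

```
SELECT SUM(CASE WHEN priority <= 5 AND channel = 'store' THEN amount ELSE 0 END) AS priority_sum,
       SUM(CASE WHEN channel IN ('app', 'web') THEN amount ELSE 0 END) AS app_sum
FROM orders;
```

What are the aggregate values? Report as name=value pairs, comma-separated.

[priority_sum: priority <= 5 AND channel = 'store']
order_id=800: ✗
order_id=801: ✗
order_id=802: ✗
order_id=803: ✗
order_id=804: ✓ → 407
order_id=805: ✗
order_id=806: ✗
order_id=807: ✓ → 157
order_id=808: ✗
order_id=809: ✗
order_id=810: ✗
order_id=811: ✗
order_id=812: ✓ → 16
priority_sum = 407 + 157 + 16 = 580
—
[app_sum: channel IN ('app', 'web')]
order_id=800: ✓ → 182
order_id=801: ✓ → 22
order_id=802: ✓ → 353
order_id=803: ✓ → 77
order_id=804: ✗
order_id=805: ✓ → 138
order_id=806: ✓ → 220
order_id=807: ✗
order_id=808: ✓ → 158
order_id=809: ✓ → 230
order_id=810: ✗
order_id=811: ✓ → 153
order_id=812: ✗
app_sum = 182 + 22 + 353 + 77 + 138 + 220 + 158 + 230 + 153 = 1533

priority_sum=580, app_sum=1533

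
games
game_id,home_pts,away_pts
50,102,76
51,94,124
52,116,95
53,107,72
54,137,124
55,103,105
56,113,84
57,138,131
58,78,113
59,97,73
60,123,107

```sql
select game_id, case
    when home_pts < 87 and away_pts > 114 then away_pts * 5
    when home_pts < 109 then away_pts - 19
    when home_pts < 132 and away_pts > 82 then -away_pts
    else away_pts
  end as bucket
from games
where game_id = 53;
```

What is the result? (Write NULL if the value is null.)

game_id = 53: home_pts=107, away_pts=72.
home_pts < 87 and away_pts > 114 → false
home_pts < 109 → true → 53

53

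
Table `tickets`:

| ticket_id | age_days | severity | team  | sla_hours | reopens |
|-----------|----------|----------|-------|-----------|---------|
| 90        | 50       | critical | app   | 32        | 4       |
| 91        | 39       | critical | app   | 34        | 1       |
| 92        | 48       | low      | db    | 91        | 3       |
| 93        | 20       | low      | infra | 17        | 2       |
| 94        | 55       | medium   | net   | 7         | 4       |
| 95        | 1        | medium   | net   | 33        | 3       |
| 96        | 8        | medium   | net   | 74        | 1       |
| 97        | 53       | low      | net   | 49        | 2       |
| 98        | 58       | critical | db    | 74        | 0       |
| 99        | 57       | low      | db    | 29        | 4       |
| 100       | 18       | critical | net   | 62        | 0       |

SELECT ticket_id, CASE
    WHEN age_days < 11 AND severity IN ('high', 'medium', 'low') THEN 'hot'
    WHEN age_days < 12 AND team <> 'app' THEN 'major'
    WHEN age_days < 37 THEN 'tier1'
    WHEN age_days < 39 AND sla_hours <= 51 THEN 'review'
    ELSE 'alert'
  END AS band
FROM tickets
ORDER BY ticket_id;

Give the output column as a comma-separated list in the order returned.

ticket_id=90: ELSE → alert
ticket_id=91: ELSE → alert
ticket_id=92: ELSE → alert
ticket_id=93: age_days < 37 → tier1
ticket_id=94: ELSE → alert
ticket_id=95: age_days < 11 AND severity IN ('high', 'medium', 'low') → hot
ticket_id=96: age_days < 11 AND severity IN ('high', 'medium', 'low') → hot
ticket_id=97: ELSE → alert
ticket_id=98: ELSE → alert
ticket_id=99: ELSE → alert
ticket_id=100: age_days < 37 → tier1

alert, alert, alert, tier1, alert, hot, hot, alert, alert, alert, tier1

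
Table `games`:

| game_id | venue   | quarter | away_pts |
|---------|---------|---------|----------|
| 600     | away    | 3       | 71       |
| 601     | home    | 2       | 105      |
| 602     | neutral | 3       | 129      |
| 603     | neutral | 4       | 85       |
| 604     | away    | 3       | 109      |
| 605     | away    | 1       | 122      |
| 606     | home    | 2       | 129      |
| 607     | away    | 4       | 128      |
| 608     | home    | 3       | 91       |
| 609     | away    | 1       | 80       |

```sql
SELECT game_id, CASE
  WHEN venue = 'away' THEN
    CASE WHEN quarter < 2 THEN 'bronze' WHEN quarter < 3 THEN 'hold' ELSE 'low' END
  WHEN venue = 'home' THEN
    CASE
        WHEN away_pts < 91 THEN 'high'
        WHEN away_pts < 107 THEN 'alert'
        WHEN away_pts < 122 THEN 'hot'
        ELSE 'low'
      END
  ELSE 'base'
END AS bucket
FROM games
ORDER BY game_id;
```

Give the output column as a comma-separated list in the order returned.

low, alert, base, base, low, bronze, low, low, alert, bronze

game_id=600: venue='away' → inner[ELSE] → low
game_id=601: venue='home' → inner[away_pts < 107] → alert
game_id=602: venue='neutral' → outer ELSE → base
game_id=603: venue='neutral' → outer ELSE → base
game_id=604: venue='away' → inner[ELSE] → low
game_id=605: venue='away' → inner[quarter < 2] → bronze
game_id=606: venue='home' → inner[ELSE] → low
game_id=607: venue='away' → inner[ELSE] → low
game_id=608: venue='home' → inner[away_pts < 107] → alert
game_id=609: venue='away' → inner[quarter < 2] → bronze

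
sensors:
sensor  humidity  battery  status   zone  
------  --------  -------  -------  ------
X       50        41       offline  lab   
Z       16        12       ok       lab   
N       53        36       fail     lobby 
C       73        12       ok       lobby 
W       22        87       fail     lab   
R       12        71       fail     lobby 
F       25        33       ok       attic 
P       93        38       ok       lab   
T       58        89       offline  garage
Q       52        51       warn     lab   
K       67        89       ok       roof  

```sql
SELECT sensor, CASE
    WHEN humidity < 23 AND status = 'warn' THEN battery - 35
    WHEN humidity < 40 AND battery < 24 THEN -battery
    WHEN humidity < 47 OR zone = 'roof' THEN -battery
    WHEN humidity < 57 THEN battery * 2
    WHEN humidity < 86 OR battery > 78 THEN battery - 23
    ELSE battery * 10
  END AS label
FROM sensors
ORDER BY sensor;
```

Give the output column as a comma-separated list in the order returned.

-11, -33, -89, 72, 380, 102, -71, 66, -87, 82, -12

sensor=C: humidity < 86 OR battery > 78 → -11
sensor=F: humidity < 47 OR zone = 'roof' → -33
sensor=K: humidity < 47 OR zone = 'roof' → -89
sensor=N: humidity < 57 → 72
sensor=P: ELSE → 380
sensor=Q: humidity < 57 → 102
sensor=R: humidity < 47 OR zone = 'roof' → -71
sensor=T: humidity < 86 OR battery > 78 → 66
sensor=W: humidity < 47 OR zone = 'roof' → -87
sensor=X: humidity < 57 → 82
sensor=Z: humidity < 40 AND battery < 24 → -12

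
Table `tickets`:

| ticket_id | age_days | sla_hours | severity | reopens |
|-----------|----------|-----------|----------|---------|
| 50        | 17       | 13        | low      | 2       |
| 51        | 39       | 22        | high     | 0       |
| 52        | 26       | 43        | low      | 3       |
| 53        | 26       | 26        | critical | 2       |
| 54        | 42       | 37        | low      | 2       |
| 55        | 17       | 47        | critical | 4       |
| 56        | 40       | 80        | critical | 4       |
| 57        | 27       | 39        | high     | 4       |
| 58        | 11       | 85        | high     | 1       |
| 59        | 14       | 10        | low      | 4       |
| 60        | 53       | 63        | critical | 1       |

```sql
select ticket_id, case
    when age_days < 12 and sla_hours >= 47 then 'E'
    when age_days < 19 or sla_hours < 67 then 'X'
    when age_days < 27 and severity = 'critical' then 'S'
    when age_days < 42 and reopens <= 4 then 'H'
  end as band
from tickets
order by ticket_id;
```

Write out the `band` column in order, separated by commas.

X, X, X, X, X, X, H, X, E, X, X

ticket_id=50: age_days < 19 or sla_hours < 67 → X
ticket_id=51: age_days < 19 or sla_hours < 67 → X
ticket_id=52: age_days < 19 or sla_hours < 67 → X
ticket_id=53: age_days < 19 or sla_hours < 67 → X
ticket_id=54: age_days < 19 or sla_hours < 67 → X
ticket_id=55: age_days < 19 or sla_hours < 67 → X
ticket_id=56: age_days < 42 and reopens <= 4 → H
ticket_id=57: age_days < 19 or sla_hours < 67 → X
ticket_id=58: age_days < 12 and sla_hours >= 47 → E
ticket_id=59: age_days < 19 or sla_hours < 67 → X
ticket_id=60: age_days < 19 or sla_hours < 67 → X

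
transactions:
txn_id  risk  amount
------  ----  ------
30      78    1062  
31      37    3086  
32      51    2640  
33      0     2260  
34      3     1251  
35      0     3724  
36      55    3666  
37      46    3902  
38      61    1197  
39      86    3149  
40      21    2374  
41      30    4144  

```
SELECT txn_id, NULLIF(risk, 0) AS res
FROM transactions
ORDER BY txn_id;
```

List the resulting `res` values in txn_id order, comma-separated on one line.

78, 37, 51, NULL, 3, NULL, 55, 46, 61, 86, 21, 30

txn_id=30: risk=78 vs 0: differ → 78
txn_id=31: risk=37 vs 0: differ → 37
txn_id=32: risk=51 vs 0: differ → 51
txn_id=33: risk=0 vs 0: equal → NULL
txn_id=34: risk=3 vs 0: differ → 3
txn_id=35: risk=0 vs 0: equal → NULL
txn_id=36: risk=55 vs 0: differ → 55
txn_id=37: risk=46 vs 0: differ → 46
txn_id=38: risk=61 vs 0: differ → 61
txn_id=39: risk=86 vs 0: differ → 86
txn_id=40: risk=21 vs 0: differ → 21
txn_id=41: risk=30 vs 0: differ → 30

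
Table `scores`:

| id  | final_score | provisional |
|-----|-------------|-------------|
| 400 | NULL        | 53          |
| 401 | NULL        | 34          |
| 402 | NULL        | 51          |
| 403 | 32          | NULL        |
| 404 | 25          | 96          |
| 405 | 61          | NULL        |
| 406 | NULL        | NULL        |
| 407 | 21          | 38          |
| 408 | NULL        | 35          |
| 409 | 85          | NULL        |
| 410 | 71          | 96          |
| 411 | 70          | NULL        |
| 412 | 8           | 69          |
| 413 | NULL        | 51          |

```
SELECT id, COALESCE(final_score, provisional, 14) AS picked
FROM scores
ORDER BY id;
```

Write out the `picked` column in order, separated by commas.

53, 34, 51, 32, 25, 61, 14, 21, 35, 85, 71, 70, 8, 51

id=400: final_score=NULL, provisional=53 → 53
id=401: final_score=NULL, provisional=34 → 34
id=402: final_score=NULL, provisional=51 → 51
id=403: final_score=32 → 32
id=404: final_score=25 → 25
id=405: final_score=61 → 61
id=406: final_score=NULL, provisional=NULL, → literal 14 → 14
id=407: final_score=21 → 21
id=408: final_score=NULL, provisional=35 → 35
id=409: final_score=85 → 85
id=410: final_score=71 → 71
id=411: final_score=70 → 70
id=412: final_score=8 → 8
id=413: final_score=NULL, provisional=51 → 51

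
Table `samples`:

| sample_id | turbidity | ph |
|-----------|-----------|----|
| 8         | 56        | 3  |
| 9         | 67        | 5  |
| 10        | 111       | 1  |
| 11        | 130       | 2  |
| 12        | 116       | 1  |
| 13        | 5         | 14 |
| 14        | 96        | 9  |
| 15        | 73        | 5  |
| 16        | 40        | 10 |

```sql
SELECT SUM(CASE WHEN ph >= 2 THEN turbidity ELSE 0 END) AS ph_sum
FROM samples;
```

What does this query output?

467

sample_id=8: ✓ → 56
sample_id=9: ✓ → 67
sample_id=10: ✗
sample_id=11: ✓ → 130
sample_id=12: ✗
sample_id=13: ✓ → 5
sample_id=14: ✓ → 96
sample_id=15: ✓ → 73
sample_id=16: ✓ → 40
ph_sum = 56 + 67 + 130 + 5 + 96 + 73 + 40 = 467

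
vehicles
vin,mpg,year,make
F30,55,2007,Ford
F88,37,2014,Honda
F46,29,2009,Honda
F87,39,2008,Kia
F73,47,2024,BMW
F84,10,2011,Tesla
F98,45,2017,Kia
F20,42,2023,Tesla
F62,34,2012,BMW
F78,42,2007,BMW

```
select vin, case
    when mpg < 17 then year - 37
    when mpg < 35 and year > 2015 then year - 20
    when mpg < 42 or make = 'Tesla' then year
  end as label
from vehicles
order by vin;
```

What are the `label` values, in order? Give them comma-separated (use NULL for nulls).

vin=F20: mpg < 42 or make = 'Tesla' → 2023
vin=F30: (no match → NULL) → NULL
vin=F46: mpg < 42 or make = 'Tesla' → 2009
vin=F62: mpg < 42 or make = 'Tesla' → 2012
vin=F73: (no match → NULL) → NULL
vin=F78: (no match → NULL) → NULL
vin=F84: mpg < 17 → 1974
vin=F87: mpg < 42 or make = 'Tesla' → 2008
vin=F88: mpg < 42 or make = 'Tesla' → 2014
vin=F98: (no match → NULL) → NULL

2023, NULL, 2009, 2012, NULL, NULL, 1974, 2008, 2014, NULL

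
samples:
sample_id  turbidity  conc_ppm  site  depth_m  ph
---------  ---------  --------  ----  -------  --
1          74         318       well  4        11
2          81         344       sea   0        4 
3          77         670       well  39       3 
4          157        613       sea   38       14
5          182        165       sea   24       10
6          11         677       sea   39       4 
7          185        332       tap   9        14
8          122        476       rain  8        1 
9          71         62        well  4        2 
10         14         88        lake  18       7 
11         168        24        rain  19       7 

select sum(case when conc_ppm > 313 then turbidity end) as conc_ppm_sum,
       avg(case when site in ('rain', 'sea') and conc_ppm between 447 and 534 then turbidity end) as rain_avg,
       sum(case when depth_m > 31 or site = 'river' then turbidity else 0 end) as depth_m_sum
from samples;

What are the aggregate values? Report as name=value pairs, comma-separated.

[conc_ppm_sum: conc_ppm > 313]
sample_id=1: ✓ → 74
sample_id=2: ✓ → 81
sample_id=3: ✓ → 77
sample_id=4: ✓ → 157
sample_id=5: ✗
sample_id=6: ✓ → 11
sample_id=7: ✓ → 185
sample_id=8: ✓ → 122
sample_id=9: ✗
sample_id=10: ✗
sample_id=11: ✗
conc_ppm_sum = 74 + 81 + 77 + 157 + 11 + 185 + 122 = 707
—
[rain_avg: site in ('rain', 'sea') and conc_ppm between 447 and 534]
sample_id=1: ✗
sample_id=2: ✗
sample_id=3: ✗
sample_id=4: ✗
sample_id=5: ✗
sample_id=6: ✗
sample_id=7: ✗
sample_id=8: ✓ → 122
sample_id=9: ✗
sample_id=10: ✗
sample_id=11: ✗
rain_avg = 122
—
[depth_m_sum: depth_m > 31 or site = 'river']
sample_id=1: ✗
sample_id=2: ✗
sample_id=3: ✓ → 77
sample_id=4: ✓ → 157
sample_id=5: ✗
sample_id=6: ✓ → 11
sample_id=7: ✗
sample_id=8: ✗
sample_id=9: ✗
sample_id=10: ✗
sample_id=11: ✗
depth_m_sum = 77 + 157 + 11 = 245

conc_ppm_sum=707, rain_avg=122, depth_m_sum=245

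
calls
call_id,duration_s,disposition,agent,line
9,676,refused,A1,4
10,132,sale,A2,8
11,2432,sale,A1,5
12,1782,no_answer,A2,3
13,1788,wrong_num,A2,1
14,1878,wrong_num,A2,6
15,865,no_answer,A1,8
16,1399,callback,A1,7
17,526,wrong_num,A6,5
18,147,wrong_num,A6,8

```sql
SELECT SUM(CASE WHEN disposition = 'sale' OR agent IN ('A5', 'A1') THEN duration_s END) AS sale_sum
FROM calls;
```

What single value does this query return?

call_id=9: ✓ → 676
call_id=10: ✓ → 132
call_id=11: ✓ → 2432
call_id=12: ✗
call_id=13: ✗
call_id=14: ✗
call_id=15: ✓ → 865
call_id=16: ✓ → 1399
call_id=17: ✗
call_id=18: ✗
sale_sum = 676 + 132 + 2432 + 865 + 1399 = 5504

5504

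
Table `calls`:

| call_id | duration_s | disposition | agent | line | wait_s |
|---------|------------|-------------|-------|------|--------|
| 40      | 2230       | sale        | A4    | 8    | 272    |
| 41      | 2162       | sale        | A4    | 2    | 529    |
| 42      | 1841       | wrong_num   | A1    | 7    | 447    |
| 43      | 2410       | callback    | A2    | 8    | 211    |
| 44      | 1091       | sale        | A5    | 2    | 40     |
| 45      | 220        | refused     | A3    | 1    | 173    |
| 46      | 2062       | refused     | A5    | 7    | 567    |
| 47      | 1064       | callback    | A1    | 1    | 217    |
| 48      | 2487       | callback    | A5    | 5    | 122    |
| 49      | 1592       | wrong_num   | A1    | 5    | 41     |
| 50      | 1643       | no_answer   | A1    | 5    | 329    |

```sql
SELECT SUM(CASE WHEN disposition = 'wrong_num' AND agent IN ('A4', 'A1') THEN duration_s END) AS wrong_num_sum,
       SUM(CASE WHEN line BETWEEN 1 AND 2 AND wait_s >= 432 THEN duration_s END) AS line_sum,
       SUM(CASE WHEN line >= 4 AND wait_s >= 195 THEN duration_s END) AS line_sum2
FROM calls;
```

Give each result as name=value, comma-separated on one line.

[wrong_num_sum: disposition = 'wrong_num' AND agent IN ('A4', 'A1')]
call_id=40: ✗
call_id=41: ✗
call_id=42: ✓ → 1841
call_id=43: ✗
call_id=44: ✗
call_id=45: ✗
call_id=46: ✗
call_id=47: ✗
call_id=48: ✗
call_id=49: ✓ → 1592
call_id=50: ✗
wrong_num_sum = 1841 + 1592 = 3433
—
[line_sum: line BETWEEN 1 AND 2 AND wait_s >= 432]
call_id=40: ✗
call_id=41: ✓ → 2162
call_id=42: ✗
call_id=43: ✗
call_id=44: ✗
call_id=45: ✗
call_id=46: ✗
call_id=47: ✗
call_id=48: ✗
call_id=49: ✗
call_id=50: ✗
line_sum = 2162
—
[line_sum2: line >= 4 AND wait_s >= 195]
call_id=40: ✓ → 2230
call_id=41: ✗
call_id=42: ✓ → 1841
call_id=43: ✓ → 2410
call_id=44: ✗
call_id=45: ✗
call_id=46: ✓ → 2062
call_id=47: ✗
call_id=48: ✗
call_id=49: ✗
call_id=50: ✓ → 1643
line_sum2 = 2230 + 1841 + 2410 + 2062 + 1643 = 10186

wrong_num_sum=3433, line_sum=2162, line_sum2=10186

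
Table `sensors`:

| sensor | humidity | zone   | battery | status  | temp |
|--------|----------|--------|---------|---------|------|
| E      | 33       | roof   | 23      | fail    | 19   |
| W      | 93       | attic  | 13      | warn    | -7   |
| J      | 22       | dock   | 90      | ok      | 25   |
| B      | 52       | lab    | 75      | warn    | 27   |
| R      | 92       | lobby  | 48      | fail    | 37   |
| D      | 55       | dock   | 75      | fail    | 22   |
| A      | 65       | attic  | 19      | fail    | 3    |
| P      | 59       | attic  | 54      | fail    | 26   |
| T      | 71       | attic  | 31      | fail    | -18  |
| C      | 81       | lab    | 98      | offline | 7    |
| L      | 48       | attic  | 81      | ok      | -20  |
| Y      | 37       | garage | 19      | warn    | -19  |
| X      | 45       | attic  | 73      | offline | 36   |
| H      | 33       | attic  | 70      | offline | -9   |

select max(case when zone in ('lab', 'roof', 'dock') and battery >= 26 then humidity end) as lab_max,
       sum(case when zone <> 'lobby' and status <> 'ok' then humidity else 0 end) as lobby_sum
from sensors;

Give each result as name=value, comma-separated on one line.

lab_max=81, lobby_sum=624

[lab_max: zone in ('lab', 'roof', 'dock') and battery >= 26]
sensor=E: ✗
sensor=W: ✗
sensor=J: ✓ → 22
sensor=B: ✓ → 52
sensor=R: ✗
sensor=D: ✓ → 55
sensor=A: ✗
sensor=P: ✗
sensor=T: ✗
sensor=C: ✓ → 81
sensor=L: ✗
sensor=Y: ✗
sensor=X: ✗
sensor=H: ✗
lab_max = MAX(22, 52, 55, 81) = 81
—
[lobby_sum: zone <> 'lobby' and status <> 'ok']
sensor=E: ✓ → 33
sensor=W: ✓ → 93
sensor=J: ✗
sensor=B: ✓ → 52
sensor=R: ✗
sensor=D: ✓ → 55
sensor=A: ✓ → 65
sensor=P: ✓ → 59
sensor=T: ✓ → 71
sensor=C: ✓ → 81
sensor=L: ✗
sensor=Y: ✓ → 37
sensor=X: ✓ → 45
sensor=H: ✓ → 33
lobby_sum = 33 + 93 + 52 + 55 + 65 + 59 + 71 + 81 + 37 + 45 + 33 = 624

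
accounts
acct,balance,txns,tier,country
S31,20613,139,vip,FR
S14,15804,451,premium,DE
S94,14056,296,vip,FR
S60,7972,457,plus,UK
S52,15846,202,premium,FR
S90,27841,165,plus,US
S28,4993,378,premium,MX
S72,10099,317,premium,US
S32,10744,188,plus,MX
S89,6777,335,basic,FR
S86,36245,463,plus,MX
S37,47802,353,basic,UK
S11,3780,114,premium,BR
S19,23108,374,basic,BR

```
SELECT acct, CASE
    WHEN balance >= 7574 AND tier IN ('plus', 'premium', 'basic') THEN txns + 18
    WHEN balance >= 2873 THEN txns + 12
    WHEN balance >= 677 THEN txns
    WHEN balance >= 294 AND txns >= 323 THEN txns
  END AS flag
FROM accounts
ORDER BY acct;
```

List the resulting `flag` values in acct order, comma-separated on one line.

acct=S11: balance >= 2873 → 126
acct=S14: balance >= 7574 AND tier IN ('plus', 'premium', 'basic') → 469
acct=S19: balance >= 7574 AND tier IN ('plus', 'premium', 'basic') → 392
acct=S28: balance >= 2873 → 390
acct=S31: balance >= 2873 → 151
acct=S32: balance >= 7574 AND tier IN ('plus', 'premium', 'basic') → 206
acct=S37: balance >= 7574 AND tier IN ('plus', 'premium', 'basic') → 371
acct=S52: balance >= 7574 AND tier IN ('plus', 'premium', 'basic') → 220
acct=S60: balance >= 7574 AND tier IN ('plus', 'premium', 'basic') → 475
acct=S72: balance >= 7574 AND tier IN ('plus', 'premium', 'basic') → 335
acct=S86: balance >= 7574 AND tier IN ('plus', 'premium', 'basic') → 481
acct=S89: balance >= 2873 → 347
acct=S90: balance >= 7574 AND tier IN ('plus', 'premium', 'basic') → 183
acct=S94: balance >= 2873 → 308

126, 469, 392, 390, 151, 206, 371, 220, 475, 335, 481, 347, 183, 308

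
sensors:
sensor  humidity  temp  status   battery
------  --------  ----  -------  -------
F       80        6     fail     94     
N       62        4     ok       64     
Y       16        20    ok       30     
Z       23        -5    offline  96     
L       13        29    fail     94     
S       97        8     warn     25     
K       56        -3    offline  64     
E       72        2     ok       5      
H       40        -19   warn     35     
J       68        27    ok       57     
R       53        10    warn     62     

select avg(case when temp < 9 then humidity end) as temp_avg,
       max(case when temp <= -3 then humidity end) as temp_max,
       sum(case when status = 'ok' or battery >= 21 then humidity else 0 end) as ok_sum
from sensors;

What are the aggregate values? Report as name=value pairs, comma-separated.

temp_avg=61.4285714286, temp_max=56, ok_sum=580

[temp_avg: temp < 9]
sensor=F: ✓ → 80
sensor=N: ✓ → 62
sensor=Y: ✗
sensor=Z: ✓ → 23
sensor=L: ✗
sensor=S: ✓ → 97
sensor=K: ✓ → 56
sensor=E: ✓ → 72
sensor=H: ✓ → 40
sensor=J: ✗
sensor=R: ✗
temp_avg = (80 + 62 + 23 + 97 + 56 + 72 + 40) / 7 = 61.4285714286
—
[temp_max: temp <= -3]
sensor=F: ✗
sensor=N: ✗
sensor=Y: ✗
sensor=Z: ✓ → 23
sensor=L: ✗
sensor=S: ✗
sensor=K: ✓ → 56
sensor=E: ✗
sensor=H: ✓ → 40
sensor=J: ✗
sensor=R: ✗
temp_max = MAX(23, 56, 40) = 56
—
[ok_sum: status = 'ok' or battery >= 21]
sensor=F: ✓ → 80
sensor=N: ✓ → 62
sensor=Y: ✓ → 16
sensor=Z: ✓ → 23
sensor=L: ✓ → 13
sensor=S: ✓ → 97
sensor=K: ✓ → 56
sensor=E: ✓ → 72
sensor=H: ✓ → 40
sensor=J: ✓ → 68
sensor=R: ✓ → 53
ok_sum = 80 + 62 + 16 + 23 + 13 + 97 + 56 + 72 + 40 + 68 + 53 = 580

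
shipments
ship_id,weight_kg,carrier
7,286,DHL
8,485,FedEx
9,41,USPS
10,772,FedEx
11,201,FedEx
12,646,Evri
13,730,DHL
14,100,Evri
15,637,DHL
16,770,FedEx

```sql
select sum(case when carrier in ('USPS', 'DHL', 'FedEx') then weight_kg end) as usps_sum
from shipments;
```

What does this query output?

ship_id=7: ✓ → 286
ship_id=8: ✓ → 485
ship_id=9: ✓ → 41
ship_id=10: ✓ → 772
ship_id=11: ✓ → 201
ship_id=12: ✗
ship_id=13: ✓ → 730
ship_id=14: ✗
ship_id=15: ✓ → 637
ship_id=16: ✓ → 770
usps_sum = 286 + 485 + 41 + 772 + 201 + 730 + 637 + 770 = 3922

3922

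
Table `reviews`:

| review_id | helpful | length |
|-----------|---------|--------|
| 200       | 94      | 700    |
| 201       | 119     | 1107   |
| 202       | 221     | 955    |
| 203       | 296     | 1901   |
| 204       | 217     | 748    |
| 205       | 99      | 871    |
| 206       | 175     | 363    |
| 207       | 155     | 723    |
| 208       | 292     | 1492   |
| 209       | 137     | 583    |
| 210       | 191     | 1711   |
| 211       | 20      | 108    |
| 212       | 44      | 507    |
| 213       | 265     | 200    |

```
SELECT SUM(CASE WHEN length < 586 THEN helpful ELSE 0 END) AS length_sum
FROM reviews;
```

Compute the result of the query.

review_id=200: ✗
review_id=201: ✗
review_id=202: ✗
review_id=203: ✗
review_id=204: ✗
review_id=205: ✗
review_id=206: ✓ → 175
review_id=207: ✗
review_id=208: ✗
review_id=209: ✓ → 137
review_id=210: ✗
review_id=211: ✓ → 20
review_id=212: ✓ → 44
review_id=213: ✓ → 265
length_sum = 175 + 137 + 20 + 44 + 265 = 641

641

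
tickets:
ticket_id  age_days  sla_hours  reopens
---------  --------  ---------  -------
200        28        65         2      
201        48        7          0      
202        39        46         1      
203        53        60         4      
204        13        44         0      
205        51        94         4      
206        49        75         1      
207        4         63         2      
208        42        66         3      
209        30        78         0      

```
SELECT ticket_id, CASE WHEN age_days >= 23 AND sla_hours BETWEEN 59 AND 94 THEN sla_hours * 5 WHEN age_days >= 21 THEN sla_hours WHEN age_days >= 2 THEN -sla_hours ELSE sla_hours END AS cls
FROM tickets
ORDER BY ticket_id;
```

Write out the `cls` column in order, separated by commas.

325, 7, 46, 300, -44, 470, 375, -63, 330, 390

ticket_id=200: age_days >= 23 AND sla_hours BETWEEN 59 AND 94 → 325
ticket_id=201: age_days >= 21 → 7
ticket_id=202: age_days >= 21 → 46
ticket_id=203: age_days >= 23 AND sla_hours BETWEEN 59 AND 94 → 300
ticket_id=204: age_days >= 2 → -44
ticket_id=205: age_days >= 23 AND sla_hours BETWEEN 59 AND 94 → 470
ticket_id=206: age_days >= 23 AND sla_hours BETWEEN 59 AND 94 → 375
ticket_id=207: age_days >= 2 → -63
ticket_id=208: age_days >= 23 AND sla_hours BETWEEN 59 AND 94 → 330
ticket_id=209: age_days >= 23 AND sla_hours BETWEEN 59 AND 94 → 390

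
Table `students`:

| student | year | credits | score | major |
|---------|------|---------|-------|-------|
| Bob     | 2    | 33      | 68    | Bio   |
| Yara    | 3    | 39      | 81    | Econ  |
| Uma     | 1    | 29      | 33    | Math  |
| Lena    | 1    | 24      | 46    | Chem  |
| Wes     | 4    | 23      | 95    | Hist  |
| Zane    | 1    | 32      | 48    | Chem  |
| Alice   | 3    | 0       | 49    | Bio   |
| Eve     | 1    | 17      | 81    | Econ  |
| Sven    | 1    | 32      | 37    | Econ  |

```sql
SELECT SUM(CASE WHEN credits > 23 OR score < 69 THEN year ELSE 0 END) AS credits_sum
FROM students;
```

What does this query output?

12

student=Bob: ✓ → 2
student=Yara: ✓ → 3
student=Uma: ✓ → 1
student=Lena: ✓ → 1
student=Wes: ✗
student=Zane: ✓ → 1
student=Alice: ✓ → 3
student=Eve: ✗
student=Sven: ✓ → 1
credits_sum = 2 + 3 + 1 + 1 + 1 + 3 + 1 = 12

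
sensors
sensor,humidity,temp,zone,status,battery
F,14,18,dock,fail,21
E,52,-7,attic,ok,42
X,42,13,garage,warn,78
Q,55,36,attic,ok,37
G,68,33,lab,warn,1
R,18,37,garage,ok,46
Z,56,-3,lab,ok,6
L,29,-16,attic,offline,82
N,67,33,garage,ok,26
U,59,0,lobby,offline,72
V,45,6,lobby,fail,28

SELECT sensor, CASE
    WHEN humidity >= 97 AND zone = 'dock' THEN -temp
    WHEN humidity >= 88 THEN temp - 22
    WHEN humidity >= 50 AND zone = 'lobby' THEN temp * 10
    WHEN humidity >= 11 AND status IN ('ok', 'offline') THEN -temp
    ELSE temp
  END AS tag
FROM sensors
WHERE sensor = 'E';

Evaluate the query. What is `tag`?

sensor = E: humidity=52, temp=-7, zone=attic, status=ok, battery=42.
humidity >= 97 AND zone = 'dock' → false
humidity >= 88 → false
humidity >= 50 AND zone = 'lobby' → false
humidity >= 11 AND status IN ('ok', 'offline') → true → 7

7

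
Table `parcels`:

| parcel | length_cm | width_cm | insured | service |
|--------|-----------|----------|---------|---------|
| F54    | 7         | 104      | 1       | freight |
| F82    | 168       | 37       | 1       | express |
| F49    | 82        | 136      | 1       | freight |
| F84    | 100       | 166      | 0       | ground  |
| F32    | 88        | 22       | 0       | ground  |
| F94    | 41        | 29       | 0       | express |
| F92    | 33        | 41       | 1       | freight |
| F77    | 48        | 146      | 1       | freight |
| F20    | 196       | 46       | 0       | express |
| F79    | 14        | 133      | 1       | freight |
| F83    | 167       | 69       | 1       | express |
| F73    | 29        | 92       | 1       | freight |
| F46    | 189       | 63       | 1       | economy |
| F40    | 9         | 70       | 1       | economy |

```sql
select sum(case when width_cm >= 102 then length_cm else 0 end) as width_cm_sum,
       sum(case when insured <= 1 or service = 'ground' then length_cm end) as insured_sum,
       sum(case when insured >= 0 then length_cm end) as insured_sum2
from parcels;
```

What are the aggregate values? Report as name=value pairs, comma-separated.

[width_cm_sum: width_cm >= 102]
parcel=F54: ✓ → 7
parcel=F82: ✗
parcel=F49: ✓ → 82
parcel=F84: ✓ → 100
parcel=F32: ✗
parcel=F94: ✗
parcel=F92: ✗
parcel=F77: ✓ → 48
parcel=F20: ✗
parcel=F79: ✓ → 14
parcel=F83: ✗
parcel=F73: ✗
parcel=F46: ✗
parcel=F40: ✗
width_cm_sum = 7 + 82 + 100 + 48 + 14 = 251
—
[insured_sum: insured <= 1 or service = 'ground']
parcel=F54: ✓ → 7
parcel=F82: ✓ → 168
parcel=F49: ✓ → 82
parcel=F84: ✓ → 100
parcel=F32: ✓ → 88
parcel=F94: ✓ → 41
parcel=F92: ✓ → 33
parcel=F77: ✓ → 48
parcel=F20: ✓ → 196
parcel=F79: ✓ → 14
parcel=F83: ✓ → 167
parcel=F73: ✓ → 29
parcel=F46: ✓ → 189
parcel=F40: ✓ → 9
insured_sum = 7 + 168 + 82 + 100 + 88 + 41 + 33 + 48 + 196 + 14 + 167 + 29 + 189 + 9 = 1171
—
[insured_sum2: insured >= 0]
parcel=F54: ✓ → 7
parcel=F82: ✓ → 168
parcel=F49: ✓ → 82
parcel=F84: ✓ → 100
parcel=F32: ✓ → 88
parcel=F94: ✓ → 41
parcel=F92: ✓ → 33
parcel=F77: ✓ → 48
parcel=F20: ✓ → 196
parcel=F79: ✓ → 14
parcel=F83: ✓ → 167
parcel=F73: ✓ → 29
parcel=F46: ✓ → 189
parcel=F40: ✓ → 9
insured_sum2 = 7 + 168 + 82 + 100 + 88 + 41 + 33 + 48 + 196 + 14 + 167 + 29 + 189 + 9 = 1171

width_cm_sum=251, insured_sum=1171, insured_sum2=1171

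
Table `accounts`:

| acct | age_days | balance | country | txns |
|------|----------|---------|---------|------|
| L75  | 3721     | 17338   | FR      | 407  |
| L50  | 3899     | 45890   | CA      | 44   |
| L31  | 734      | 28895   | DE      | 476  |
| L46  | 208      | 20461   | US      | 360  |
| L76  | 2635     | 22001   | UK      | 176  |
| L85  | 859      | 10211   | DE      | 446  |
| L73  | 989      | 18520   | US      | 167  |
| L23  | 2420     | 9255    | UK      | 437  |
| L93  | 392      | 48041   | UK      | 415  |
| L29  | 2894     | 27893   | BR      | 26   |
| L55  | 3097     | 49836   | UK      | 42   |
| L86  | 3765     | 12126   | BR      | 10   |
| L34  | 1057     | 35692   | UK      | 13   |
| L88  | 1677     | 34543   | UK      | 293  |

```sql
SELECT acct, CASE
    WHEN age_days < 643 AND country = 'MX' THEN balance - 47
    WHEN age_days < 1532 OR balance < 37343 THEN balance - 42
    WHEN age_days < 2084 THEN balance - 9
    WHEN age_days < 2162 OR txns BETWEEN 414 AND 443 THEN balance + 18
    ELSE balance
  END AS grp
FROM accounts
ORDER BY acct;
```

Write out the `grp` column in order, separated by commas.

acct=L23: age_days < 1532 OR balance < 37343 → 9213
acct=L29: age_days < 1532 OR balance < 37343 → 27851
acct=L31: age_days < 1532 OR balance < 37343 → 28853
acct=L34: age_days < 1532 OR balance < 37343 → 35650
acct=L46: age_days < 1532 OR balance < 37343 → 20419
acct=L50: ELSE → 45890
acct=L55: ELSE → 49836
acct=L73: age_days < 1532 OR balance < 37343 → 18478
acct=L75: age_days < 1532 OR balance < 37343 → 17296
acct=L76: age_days < 1532 OR balance < 37343 → 21959
acct=L85: age_days < 1532 OR balance < 37343 → 10169
acct=L86: age_days < 1532 OR balance < 37343 → 12084
acct=L88: age_days < 1532 OR balance < 37343 → 34501
acct=L93: age_days < 1532 OR balance < 37343 → 47999

9213, 27851, 28853, 35650, 20419, 45890, 49836, 18478, 17296, 21959, 10169, 12084, 34501, 47999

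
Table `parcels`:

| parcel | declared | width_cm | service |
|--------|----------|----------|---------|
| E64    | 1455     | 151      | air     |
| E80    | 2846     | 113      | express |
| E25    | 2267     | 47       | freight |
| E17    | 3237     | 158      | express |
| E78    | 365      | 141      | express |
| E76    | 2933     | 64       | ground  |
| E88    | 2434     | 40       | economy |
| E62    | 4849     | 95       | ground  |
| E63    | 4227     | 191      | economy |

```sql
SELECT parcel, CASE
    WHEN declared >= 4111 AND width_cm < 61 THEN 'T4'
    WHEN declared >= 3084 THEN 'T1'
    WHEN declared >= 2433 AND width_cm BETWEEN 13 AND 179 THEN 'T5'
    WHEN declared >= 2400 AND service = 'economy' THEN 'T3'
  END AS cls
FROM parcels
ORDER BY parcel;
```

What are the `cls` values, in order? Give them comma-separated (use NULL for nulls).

parcel=E17: declared >= 3084 → T1
parcel=E25: (no match → NULL) → NULL
parcel=E62: declared >= 3084 → T1
parcel=E63: declared >= 3084 → T1
parcel=E64: (no match → NULL) → NULL
parcel=E76: declared >= 2433 AND width_cm BETWEEN 13 AND 179 → T5
parcel=E78: (no match → NULL) → NULL
parcel=E80: declared >= 2433 AND width_cm BETWEEN 13 AND 179 → T5
parcel=E88: declared >= 2433 AND width_cm BETWEEN 13 AND 179 → T5

T1, NULL, T1, T1, NULL, T5, NULL, T5, T5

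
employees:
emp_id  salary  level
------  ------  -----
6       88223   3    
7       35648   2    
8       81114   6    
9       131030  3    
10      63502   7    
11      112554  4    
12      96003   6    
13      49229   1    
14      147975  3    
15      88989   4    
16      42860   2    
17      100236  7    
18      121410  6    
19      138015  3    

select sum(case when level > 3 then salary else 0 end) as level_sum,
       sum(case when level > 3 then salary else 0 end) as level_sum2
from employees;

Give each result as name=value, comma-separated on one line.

[level_sum: level > 3]
emp_id=6: ✗
emp_id=7: ✗
emp_id=8: ✓ → 81114
emp_id=9: ✗
emp_id=10: ✓ → 63502
emp_id=11: ✓ → 112554
emp_id=12: ✓ → 96003
emp_id=13: ✗
emp_id=14: ✗
emp_id=15: ✓ → 88989
emp_id=16: ✗
emp_id=17: ✓ → 100236
emp_id=18: ✓ → 121410
emp_id=19: ✗
level_sum = 81114 + 63502 + 112554 + 96003 + 88989 + 100236 + 121410 = 663808
—
[level_sum2: level > 3]
emp_id=6: ✗
emp_id=7: ✗
emp_id=8: ✓ → 81114
emp_id=9: ✗
emp_id=10: ✓ → 63502
emp_id=11: ✓ → 112554
emp_id=12: ✓ → 96003
emp_id=13: ✗
emp_id=14: ✗
emp_id=15: ✓ → 88989
emp_id=16: ✗
emp_id=17: ✓ → 100236
emp_id=18: ✓ → 121410
emp_id=19: ✗
level_sum2 = 81114 + 63502 + 112554 + 96003 + 88989 + 100236 + 121410 = 663808

level_sum=663808, level_sum2=663808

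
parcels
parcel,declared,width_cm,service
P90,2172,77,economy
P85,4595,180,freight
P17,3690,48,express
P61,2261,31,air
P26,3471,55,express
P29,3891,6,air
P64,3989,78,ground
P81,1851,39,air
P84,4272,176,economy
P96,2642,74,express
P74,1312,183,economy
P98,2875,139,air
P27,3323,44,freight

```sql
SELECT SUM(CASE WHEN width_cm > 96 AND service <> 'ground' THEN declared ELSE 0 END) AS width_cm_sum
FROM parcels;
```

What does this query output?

parcel=P90: ✗
parcel=P85: ✓ → 4595
parcel=P17: ✗
parcel=P61: ✗
parcel=P26: ✗
parcel=P29: ✗
parcel=P64: ✗
parcel=P81: ✗
parcel=P84: ✓ → 4272
parcel=P96: ✗
parcel=P74: ✓ → 1312
parcel=P98: ✓ → 2875
parcel=P27: ✗
width_cm_sum = 4595 + 4272 + 1312 + 2875 = 13054

13054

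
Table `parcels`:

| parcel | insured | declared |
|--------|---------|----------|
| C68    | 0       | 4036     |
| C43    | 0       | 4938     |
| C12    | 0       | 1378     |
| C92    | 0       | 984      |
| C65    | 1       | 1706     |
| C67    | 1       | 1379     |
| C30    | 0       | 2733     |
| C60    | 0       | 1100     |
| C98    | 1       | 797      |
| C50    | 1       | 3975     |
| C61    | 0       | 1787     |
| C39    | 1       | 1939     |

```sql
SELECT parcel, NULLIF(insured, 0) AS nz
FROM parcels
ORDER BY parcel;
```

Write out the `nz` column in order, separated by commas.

NULL, NULL, 1, NULL, 1, NULL, NULL, 1, 1, NULL, NULL, 1

parcel=C12: insured=0 vs 0: equal → NULL
parcel=C30: insured=0 vs 0: equal → NULL
parcel=C39: insured=1 vs 0: differ → 1
parcel=C43: insured=0 vs 0: equal → NULL
parcel=C50: insured=1 vs 0: differ → 1
parcel=C60: insured=0 vs 0: equal → NULL
parcel=C61: insured=0 vs 0: equal → NULL
parcel=C65: insured=1 vs 0: differ → 1
parcel=C67: insured=1 vs 0: differ → 1
parcel=C68: insured=0 vs 0: equal → NULL
parcel=C92: insured=0 vs 0: equal → NULL
parcel=C98: insured=1 vs 0: differ → 1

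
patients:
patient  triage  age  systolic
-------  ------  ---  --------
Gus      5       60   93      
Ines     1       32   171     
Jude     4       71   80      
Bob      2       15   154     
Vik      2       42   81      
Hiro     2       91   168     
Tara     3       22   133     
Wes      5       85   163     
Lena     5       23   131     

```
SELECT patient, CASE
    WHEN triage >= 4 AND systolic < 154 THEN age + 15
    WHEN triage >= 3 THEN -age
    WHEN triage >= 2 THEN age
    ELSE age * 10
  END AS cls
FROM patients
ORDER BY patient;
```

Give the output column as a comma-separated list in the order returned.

15, 75, 91, 320, 86, 38, -22, 42, -85

patient=Bob: triage >= 2 → 15
patient=Gus: triage >= 4 AND systolic < 154 → 75
patient=Hiro: triage >= 2 → 91
patient=Ines: ELSE → 320
patient=Jude: triage >= 4 AND systolic < 154 → 86
patient=Lena: triage >= 4 AND systolic < 154 → 38
patient=Tara: triage >= 3 → -22
patient=Vik: triage >= 2 → 42
patient=Wes: triage >= 3 → -85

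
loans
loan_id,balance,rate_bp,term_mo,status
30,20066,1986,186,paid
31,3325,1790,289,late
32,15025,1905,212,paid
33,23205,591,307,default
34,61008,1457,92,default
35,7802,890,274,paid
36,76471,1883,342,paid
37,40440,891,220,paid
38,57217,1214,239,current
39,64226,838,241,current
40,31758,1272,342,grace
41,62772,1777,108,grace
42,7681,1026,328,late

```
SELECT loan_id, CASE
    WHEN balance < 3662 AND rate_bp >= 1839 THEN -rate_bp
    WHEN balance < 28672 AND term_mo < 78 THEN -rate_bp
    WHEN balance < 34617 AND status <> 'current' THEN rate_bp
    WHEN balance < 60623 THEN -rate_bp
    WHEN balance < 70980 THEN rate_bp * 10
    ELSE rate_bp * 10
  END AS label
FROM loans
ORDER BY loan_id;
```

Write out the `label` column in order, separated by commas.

1986, 1790, 1905, 591, 14570, 890, 18830, -891, -1214, 8380, 1272, 17770, 1026

loan_id=30: balance < 34617 AND status <> 'current' → 1986
loan_id=31: balance < 34617 AND status <> 'current' → 1790
loan_id=32: balance < 34617 AND status <> 'current' → 1905
loan_id=33: balance < 34617 AND status <> 'current' → 591
loan_id=34: balance < 70980 → 14570
loan_id=35: balance < 34617 AND status <> 'current' → 890
loan_id=36: ELSE → 18830
loan_id=37: balance < 60623 → -891
loan_id=38: balance < 60623 → -1214
loan_id=39: balance < 70980 → 8380
loan_id=40: balance < 34617 AND status <> 'current' → 1272
loan_id=41: balance < 70980 → 17770
loan_id=42: balance < 34617 AND status <> 'current' → 1026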